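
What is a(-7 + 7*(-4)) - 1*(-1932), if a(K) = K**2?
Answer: 3157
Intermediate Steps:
a(-7 + 7*(-4)) - 1*(-1932) = (-7 + 7*(-4))**2 - 1*(-1932) = (-7 - 28)**2 + 1932 = (-35)**2 + 1932 = 1225 + 1932 = 3157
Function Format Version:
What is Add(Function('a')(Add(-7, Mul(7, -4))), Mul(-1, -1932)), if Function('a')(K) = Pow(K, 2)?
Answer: 3157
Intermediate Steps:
Add(Function('a')(Add(-7, Mul(7, -4))), Mul(-1, -1932)) = Add(Pow(Add(-7, Mul(7, -4)), 2), Mul(-1, -1932)) = Add(Pow(Add(-7, -28), 2), 1932) = Add(Pow(-35, 2), 1932) = Add(1225, 1932) = 3157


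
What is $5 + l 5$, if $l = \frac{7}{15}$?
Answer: $\frac{22}{3} \approx 7.3333$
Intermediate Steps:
$l = \frac{7}{15}$ ($l = 7 \cdot \frac{1}{15} = \frac{7}{15} \approx 0.46667$)
$5 + l 5 = 5 + \frac{7}{15} \cdot 5 = 5 + \frac{7}{3} = \frac{22}{3}$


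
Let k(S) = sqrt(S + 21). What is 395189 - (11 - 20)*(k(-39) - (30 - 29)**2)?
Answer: 395180 + 27*I*sqrt(2) ≈ 3.9518e+5 + 38.184*I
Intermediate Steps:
k(S) = sqrt(21 + S)
395189 - (11 - 20)*(k(-39) - (30 - 29)**2) = 395189 - (11 - 20)*(sqrt(21 - 39) - (30 - 29)**2) = 395189 - (-9)*(sqrt(-18) - 1*1**2) = 395189 - (-9)*(3*I*sqrt(2) - 1*1) = 395189 - (-9)*(3*I*sqrt(2) - 1) = 395189 - (-9)*(-1 + 3*I*sqrt(2)) = 395189 - (9 - 27*I*sqrt(2)) = 395189 + (-9 + 27*I*sqrt(2)) = 395180 + 27*I*sqrt(2)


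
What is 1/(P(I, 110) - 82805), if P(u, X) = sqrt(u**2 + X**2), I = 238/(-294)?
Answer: -36517005/3023785262636 - 21*sqrt(5336389)/3023785262636 ≈ -1.2093e-5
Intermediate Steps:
I = -17/21 (I = 238*(-1/294) = -17/21 ≈ -0.80952)
P(u, X) = sqrt(X**2 + u**2)
1/(P(I, 110) - 82805) = 1/(sqrt(110**2 + (-17/21)**2) - 82805) = 1/(sqrt(12100 + 289/441) - 82805) = 1/(sqrt(5336389/441) - 82805) = 1/(sqrt(5336389)/21 - 82805) = 1/(-82805 + sqrt(5336389)/21)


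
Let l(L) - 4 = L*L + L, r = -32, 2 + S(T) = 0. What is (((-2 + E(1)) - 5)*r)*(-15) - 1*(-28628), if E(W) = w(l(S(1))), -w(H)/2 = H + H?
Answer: 13748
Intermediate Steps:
S(T) = -2 (S(T) = -2 + 0 = -2)
l(L) = 4 + L + L² (l(L) = 4 + (L*L + L) = 4 + (L² + L) = 4 + (L + L²) = 4 + L + L²)
w(H) = -4*H (w(H) = -2*(H + H) = -4*H)
E(W) = -24 (E(W) = -4*(4 - 2 + (-2)²) = -4*(4 - 2 + 4) = -4*6 = -24)
(((-2 + E(1)) - 5)*r)*(-15) - 1*(-28628) = (((-2 - 24) - 5)*(-32))*(-15) - 1*(-28628) = ((-26 - 5)*(-32))*(-15) + 28628 = -31*(-32)*(-15) + 28628 = 992*(-15) + 28628 = -14880 + 28628 = 13748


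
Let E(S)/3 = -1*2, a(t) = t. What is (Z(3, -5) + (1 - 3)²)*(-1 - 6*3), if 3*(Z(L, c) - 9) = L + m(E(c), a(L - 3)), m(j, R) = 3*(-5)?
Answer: -171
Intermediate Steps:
E(S) = -6 (E(S) = 3*(-1*2) = 3*(-2) = -6)
m(j, R) = -15
Z(L, c) = 4 + L/3 (Z(L, c) = 9 + (L - 15)/3 = 9 + (-15 + L)/3 = 9 + (-5 + L/3) = 4 + L/3)
(Z(3, -5) + (1 - 3)²)*(-1 - 6*3) = ((4 + (⅓)*3) + (1 - 3)²)*(-1 - 6*3) = ((4 + 1) + (-2)²)*(-1 - 18) = (5 + 4)*(-19) = 9*(-19) = -171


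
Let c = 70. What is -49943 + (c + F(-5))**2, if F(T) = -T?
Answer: -44318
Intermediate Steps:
-49943 + (c + F(-5))**2 = -49943 + (70 - 1*(-5))**2 = -49943 + (70 + 5)**2 = -49943 + 75**2 = -49943 + 5625 = -44318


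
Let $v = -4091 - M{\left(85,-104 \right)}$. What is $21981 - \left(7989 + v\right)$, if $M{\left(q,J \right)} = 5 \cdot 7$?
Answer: $18118$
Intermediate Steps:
$M{\left(q,J \right)} = 35$
$v = -4126$ ($v = -4091 - 35 = -4126$)
$21981 - \left(7989 + v\right) = 21981 - \left(7989 - 4126\right) = 21981 - 3863 = 18118$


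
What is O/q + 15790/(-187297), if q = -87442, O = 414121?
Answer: -78944330117/16377624274 ≈ -4.8203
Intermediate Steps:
O/q + 15790/(-187297) = 414121/(-87442) + 15790/(-187297) = 414121*(-1/87442) + 15790*(-1/187297) = -414121/87442 - 15790/187297 = -78944330117/16377624274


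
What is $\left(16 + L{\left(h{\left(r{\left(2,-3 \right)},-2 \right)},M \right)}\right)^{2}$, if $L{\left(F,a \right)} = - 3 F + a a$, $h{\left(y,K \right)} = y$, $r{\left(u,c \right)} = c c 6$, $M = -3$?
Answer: $18769$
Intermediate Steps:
$r{\left(u,c \right)} = 6 c^{2}$ ($r{\left(u,c \right)} = c^{2} \cdot 6 = 6 c^{2}$)
$L{\left(F,a \right)} = a^{2} - 3 F$ ($L{\left(F,a \right)} = - 3 F + a^{2} = a^{2} - 3 F$)
$\left(16 + L{\left(h{\left(r{\left(2,-3 \right)},-2 \right)},M \right)}\right)^{2} = \left(16 + \left(\left(-3\right)^{2} - 3 \cdot 6 \left(-3\right)^{2}\right)\right)^{2} = \left(16 + \left(9 - 3 \cdot 6 \cdot 9\right)\right)^{2} = \left(16 + \left(9 - 162\right)\right)^{2} = \left(16 - 153\right)^{2} = \left(-137\right)^{2} = 18769$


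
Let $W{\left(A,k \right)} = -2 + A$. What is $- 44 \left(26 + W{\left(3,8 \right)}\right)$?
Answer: $-1188$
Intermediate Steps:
$- 44 \left(26 + W{\left(3,8 \right)}\right) = - 44 \left(26 + \left(-2 + 3\right)\right) = - 44 \left(26 + 1\right) = \left(-44\right) 27 = -1188$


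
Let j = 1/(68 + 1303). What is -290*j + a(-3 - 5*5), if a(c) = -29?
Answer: -40049/1371 ≈ -29.212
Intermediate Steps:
j = 1/1371 ≈ 0.00072939
-290*j + a(-3 - 5*5) = -290*1/1371 - 29 = -290/1371 - 29 = -40049/1371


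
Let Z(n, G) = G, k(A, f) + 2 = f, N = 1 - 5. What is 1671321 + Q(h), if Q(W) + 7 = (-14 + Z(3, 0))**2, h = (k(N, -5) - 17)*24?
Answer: 1671510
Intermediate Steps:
N = -4
k(A, f) = -2 + f
h = -576 (h = ((-2 - 5) - 17)*24 = (-7 - 17)*24 = -24*24 = -576)
Q(W) = 189 (Q(W) = -7 + (-14 + 0)**2 = -7 + (-14)**2 = -7 + 196 = 189)
1671321 + Q(h) = 1671321 + 189 = 1671510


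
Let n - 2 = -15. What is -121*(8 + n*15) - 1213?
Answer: 21414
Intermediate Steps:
n = -13 (n = 2 - 15 = -13)
-121*(8 + n*15) - 1213 = -121*(8 - 13*15) - 1213 = -121*(8 - 195) - 1213 = -121*(-187) - 1213 = 22627 - 1213 = 21414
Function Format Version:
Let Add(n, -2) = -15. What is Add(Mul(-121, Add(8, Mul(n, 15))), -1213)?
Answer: 21414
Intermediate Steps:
n = -13 (n = Add(2, -15) = -13)
Add(Mul(-121, Add(8, Mul(n, 15))), -1213) = Add(Mul(-121, Add(8, Mul(-13, 15))), -1213) = Add(Mul(-121, Add(8, -195)), -1213) = Add(Mul(-121, -187), -1213) = Add(22627, -1213) = 21414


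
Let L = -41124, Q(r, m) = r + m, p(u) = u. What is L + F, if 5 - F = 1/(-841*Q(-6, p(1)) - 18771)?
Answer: -598939353/14566 ≈ -41119.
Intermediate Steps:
Q(r, m) = m + r
F = 72831/14566 (F = 5 - 1/(-841*(1 - 6) - 18771) = 5 - 1/(-841*(-5) - 18771) = 5 - 1/(4205 - 18771) = 5 - 1/(-14566) = 5 - 1*(-1/14566) = 5 + 1/14566 = 72831/14566 ≈ 5.0001)
L + F = -41124 + 72831/14566 = -598939353/14566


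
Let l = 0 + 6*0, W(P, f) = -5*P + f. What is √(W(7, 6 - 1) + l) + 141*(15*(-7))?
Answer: -14805 + I*√30 ≈ -14805.0 + 5.4772*I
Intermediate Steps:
W(P, f) = f - 5*P
l = 0 (l = 0 + 0 = 0)
√(W(7, 6 - 1) + l) + 141*(15*(-7)) = √(((6 - 1) - 5*7) + 0) + 141*(15*(-7)) = √((5 - 35) + 0) + 141*(-105) = √(-30 + 0) - 14805 = √(-30) - 14805 = I*√30 - 14805 = -14805 + I*√30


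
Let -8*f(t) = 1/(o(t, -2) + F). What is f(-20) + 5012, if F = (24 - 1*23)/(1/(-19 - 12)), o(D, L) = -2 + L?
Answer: 1403361/280 ≈ 5012.0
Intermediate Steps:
F = -31 (F = (24 - 23)/(1/(-31)) = 1/(-1/31) = 1*(-31) = -31)
f(t) = 1/280 (f(t) = -1/(8*((-2 - 2) - 31)) = -1/(8*(-4 - 31)) = -⅛/(-35) = -⅛*(-1/35) = 1/280)
f(-20) + 5012 = 1/280 + 5012 = 1403361/280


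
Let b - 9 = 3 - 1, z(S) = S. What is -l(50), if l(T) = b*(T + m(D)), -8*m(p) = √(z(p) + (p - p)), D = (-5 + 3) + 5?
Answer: -550 + 11*√3/8 ≈ -547.62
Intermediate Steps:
b = 11 (b = 9 + (3 - 1) = 9 + 2 = 11)
D = 3 (D = -2 + 5 = 3)
m(p) = -√p/8 (m(p) = -√(p + (p - p))/8 = -√(p + 0)/8 = -√p/8)
l(T) = 11*T - 11*√3/8 (l(T) = 11*(T - √3/8) = 11*T - 11*√3/8)
-l(50) = -(11*50 - 11*√3/8) = -(550 - 11*√3/8) = -550 + 11*√3/8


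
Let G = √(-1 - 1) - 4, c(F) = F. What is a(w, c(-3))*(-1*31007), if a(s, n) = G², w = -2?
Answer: -434098 + 248056*I*√2 ≈ -4.341e+5 + 3.508e+5*I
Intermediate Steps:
G = -4 + I*√2 (G = √(-2) - 4 = I*√2 - 4 = -4 + I*√2 ≈ -4.0 + 1.4142*I)
a(s, n) = (-4 + I*√2)²
a(w, c(-3))*(-1*31007) = (4 - I*√2)²*(-1*31007) = (4 - I*√2)²*(-31007) = -31007*(4 - I*√2)²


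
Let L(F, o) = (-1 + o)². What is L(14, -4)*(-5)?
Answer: -125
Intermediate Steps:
L(14, -4)*(-5) = (-1 - 4)²*(-5) = (-5)²*(-5) = 25*(-5) = -125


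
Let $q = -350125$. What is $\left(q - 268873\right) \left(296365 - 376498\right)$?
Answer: $49602166734$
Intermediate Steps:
$\left(q - 268873\right) \left(296365 - 376498\right) = \left(-350125 - 268873\right) \left(296365 - 376498\right) = \left(-618998\right) \left(-80133\right) = 49602166734$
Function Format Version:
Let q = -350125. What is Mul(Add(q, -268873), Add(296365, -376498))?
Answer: 49602166734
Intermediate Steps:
Mul(Add(q, -268873), Add(296365, -376498)) = Mul(Add(-350125, -268873), Add(296365, -376498)) = Mul(-618998, -80133) = 49602166734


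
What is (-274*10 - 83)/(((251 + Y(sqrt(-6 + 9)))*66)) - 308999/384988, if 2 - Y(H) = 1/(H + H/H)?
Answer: -176228216075/181425979988 - 941*sqrt(3)/2827506 ≈ -0.97193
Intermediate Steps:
Y(H) = 2 - 1/(1 + H) (Y(H) = 2 - 1/(H + H/H) = 2 - 1/(H + 1) = 2 - 1/(1 + H))
(-274*10 - 83)/(((251 + Y(sqrt(-6 + 9)))*66)) - 308999/384988 = (-274*10 - 83)/(((251 + (1 + 2*sqrt(-6 + 9))/(1 + sqrt(-6 + 9)))*66)) - 308999/384988 = (-2740 - 83)/(((251 + (1 + 2*sqrt(3))/(1 + sqrt(3)))*66)) - 308999*1/384988 = -2823/(16566 + 66*(1 + 2*sqrt(3))/(1 + sqrt(3))) - 308999/384988 = -308999/384988 - 2823/(16566 + 66*(1 + 2*sqrt(3))/(1 + sqrt(3)))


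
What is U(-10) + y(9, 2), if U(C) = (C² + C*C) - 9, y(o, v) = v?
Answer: 193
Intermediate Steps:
U(C) = -9 + 2*C² (U(C) = (C² + C²) - 9 = 2*C² - 9 = -9 + 2*C²)
U(-10) + y(9, 2) = (-9 + 2*(-10)²) + 2 = (-9 + 2*100) + 2 = (-9 + 200) + 2 = 191 + 2 = 193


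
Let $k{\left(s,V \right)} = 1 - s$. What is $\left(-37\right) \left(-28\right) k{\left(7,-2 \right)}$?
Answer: $-6216$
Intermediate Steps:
$\left(-37\right) \left(-28\right) k{\left(7,-2 \right)} = \left(-37\right) \left(-28\right) \left(1 - 7\right) = 1036 \left(1 - 7\right) = 1036 \left(-6\right) = -6216$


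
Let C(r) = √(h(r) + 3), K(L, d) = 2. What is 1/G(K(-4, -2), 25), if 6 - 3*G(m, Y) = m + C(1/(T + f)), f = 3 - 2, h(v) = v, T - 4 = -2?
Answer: 18/19 + 3*√30/38 ≈ 1.3798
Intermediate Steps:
T = 2 (T = 4 - 2 = 2)
f = 1
C(r) = √(3 + r) (C(r) = √(r + 3) = √(3 + r))
G(m, Y) = 2 - m/3 - √30/9 (G(m, Y) = 2 - (m + √(3 + 1/(2 + 1)))/3 = 2 - (m + √(3 + 1/3))/3 = 2 - (m + √(3 + ⅓))/3 = 2 - (m + √(10/3))/3 = 2 - (m + √30/3)/3 = 2 + (-m/3 - √30/9) = 2 - m/3 - √30/9)
1/G(K(-4, -2), 25) = 1/(2 - ⅓*2 - √30/9) = 1/(2 - ⅔ - √30/9) = 1/(4/3 - √30/9)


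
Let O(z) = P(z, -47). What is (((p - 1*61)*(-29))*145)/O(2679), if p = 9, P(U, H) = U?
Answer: 218660/2679 ≈ 81.620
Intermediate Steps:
O(z) = z
(((p - 1*61)*(-29))*145)/O(2679) = (((9 - 1*61)*(-29))*145)/2679 = (((9 - 61)*(-29))*145)*(1/2679) = (-52*(-29)*145)*(1/2679) = (1508*145)*(1/2679) = 218660*(1/2679) = 218660/2679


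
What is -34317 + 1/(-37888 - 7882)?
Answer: -1570689091/45770 ≈ -34317.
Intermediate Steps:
-34317 + 1/(-37888 - 7882) = -34317 + 1/(-45770) = -34317 - 1/45770 = -1570689091/45770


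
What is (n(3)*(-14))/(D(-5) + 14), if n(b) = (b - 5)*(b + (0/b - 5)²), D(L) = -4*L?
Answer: 392/17 ≈ 23.059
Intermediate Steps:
n(b) = (-5 + b)*(25 + b) (n(b) = (-5 + b)*(b + (0 - 5)²) = (-5 + b)*(b + (-5)²) = (-5 + b)*(b + 25) = (-5 + b)*(25 + b))
(n(3)*(-14))/(D(-5) + 14) = ((-125 + 3² + 20*3)*(-14))/(-4*(-5) + 14) = ((-125 + 9 + 60)*(-14))/(20 + 14) = -56*(-14)/34 = 784*(1/34) = 392/17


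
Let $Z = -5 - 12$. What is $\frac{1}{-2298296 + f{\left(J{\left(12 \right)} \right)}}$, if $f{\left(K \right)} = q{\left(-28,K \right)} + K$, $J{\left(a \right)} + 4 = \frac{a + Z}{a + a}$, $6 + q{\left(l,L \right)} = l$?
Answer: $- \frac{24}{55160021} \approx -4.351 \cdot 10^{-7}$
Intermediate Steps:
$Z = -17$ ($Z = -5 - 12 = -17$)
$q{\left(l,L \right)} = -6 + l$
$J{\left(a \right)} = -4 + \frac{-17 + a}{2 a}$ ($J{\left(a \right)} = -4 + \frac{a - 17}{a + a} = -4 + \frac{-17 + a}{2 a}$)
$f{\left(K \right)} = -34 + K$ ($f{\left(K \right)} = \left(-6 - 28\right) + K = -34 + K$)
$\frac{1}{-2298296 + f{\left(J{\left(12 \right)} \right)}} = \frac{1}{-2298296 - \left(34 - \frac{-17 - 84}{2 \cdot 12}\right)} = \frac{1}{-2298296 - \left(34 - \frac{-17 - 84}{24}\right)} = \frac{1}{-2298296 - \left(34 - - \frac{101}{24}\right)} = \frac{1}{-2298296 - \frac{917}{24}} = \frac{1}{- \frac{55160021}{24}} = - \frac{24}{55160021}$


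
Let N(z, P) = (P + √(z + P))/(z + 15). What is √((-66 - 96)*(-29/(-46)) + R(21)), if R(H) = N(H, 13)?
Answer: √(-1938095 + 529*√34)/138 ≈ 10.08*I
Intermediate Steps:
N(z, P) = (P + √(P + z))/(15 + z)
R(H) = (13 + √(13 + H))/(15 + H)
√((-66 - 96)*(-29/(-46)) + R(21)) = √((-66 - 96)*(-29/(-46)) + (13 + √(13 + 21))/(15 + 21)) = √(-(-4698)*(-1)/46 + (13 + √34)/36) = √(-162*29/46 + (13 + √34)/36) = √(-2349/23 + (13/36 + √34/36)) = √(-84265/828 + √34/36)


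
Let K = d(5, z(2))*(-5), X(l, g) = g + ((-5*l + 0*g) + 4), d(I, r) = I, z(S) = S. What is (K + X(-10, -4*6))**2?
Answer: 25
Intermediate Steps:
X(l, g) = 4 + g - 5*l (X(l, g) = g + ((-5*l + 0) + 4) = g + (-5*l + 4) = g + (4 - 5*l) = 4 + g - 5*l)
K = -25 (K = 5*(-5) = -25)
(K + X(-10, -4*6))**2 = (-25 + (4 - 4*6 - 5*(-10)))**2 = (-25 + (4 - 24 + 50))**2 = (-25 + 30)**2 = 5**2 = 25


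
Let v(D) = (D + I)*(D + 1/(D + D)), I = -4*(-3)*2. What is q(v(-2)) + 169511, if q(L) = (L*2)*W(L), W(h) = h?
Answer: 348823/2 ≈ 1.7441e+5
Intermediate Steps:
I = 24 (I = 12*2 = 24)
v(D) = (24 + D)*(D + 1/(2*D)) (v(D) = (D + 24)*(D + 1/(D + D)) = (24 + D)*(D + 1/(2*D)))
q(L) = 2*L² (q(L) = (L*2)*L = (2*L)*L = 2*L²)
q(v(-2)) + 169511 = 2*(½ + (-2)² + 12/(-2) + 24*(-2))² + 169511 = 2*(½ + 4 + 12*(-½) - 48)² + 169511 = 2*(½ + 4 - 6 - 48)² + 169511 = 2*(-99/2)² + 169511 = 2*(9801/4) + 169511 = 9801/2 + 169511 = 348823/2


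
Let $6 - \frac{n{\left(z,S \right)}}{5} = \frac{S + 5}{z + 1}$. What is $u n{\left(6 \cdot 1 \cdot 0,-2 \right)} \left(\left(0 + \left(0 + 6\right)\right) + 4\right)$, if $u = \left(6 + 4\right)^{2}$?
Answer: $15000$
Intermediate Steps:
$n{\left(z,S \right)} = 30 - \frac{5 \left(5 + S\right)}{1 + z}$ ($n{\left(z,S \right)} = 30 - 5 \frac{S + 5}{z + 1} = 30 - 5 \frac{5 + S}{1 + z} = 30 - \frac{5 \left(5 + S\right)}{1 + z}$)
$u = 100$ ($u = 10^{2} = 100$)
$u n{\left(6 \cdot 1 \cdot 0,-2 \right)} \left(\left(0 + \left(0 + 6\right)\right) + 4\right) = 100 \frac{5 \left(1 - -2 + 6 \cdot 6 \cdot 1 \cdot 0\right)}{1 + 6 \cdot 1 \cdot 0} \left(\left(0 + \left(0 + 6\right)\right) + 4\right) = 100 \frac{5 \left(1 + 2 + 6 \cdot 6 \cdot 0\right)}{1 + 6 \cdot 0} \left(\left(0 + 6\right) + 4\right) = 100 \frac{5 \left(1 + 2 + 6 \cdot 0\right)}{1 + 0} \left(6 + 4\right) = 100 \frac{5 \left(1 + 2 + 0\right)}{1} \cdot 10 = 100 \cdot 5 \cdot 1 \cdot 3 \cdot 10 = 100 \cdot 15 \cdot 10 = 1500 \cdot 10 = 15000$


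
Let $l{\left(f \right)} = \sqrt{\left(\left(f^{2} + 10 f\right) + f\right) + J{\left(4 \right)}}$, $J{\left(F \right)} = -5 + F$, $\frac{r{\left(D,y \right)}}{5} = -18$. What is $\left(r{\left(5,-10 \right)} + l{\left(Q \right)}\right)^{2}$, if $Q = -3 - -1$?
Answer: $\left(90 - i \sqrt{19}\right)^{2} \approx 8081.0 - 784.6 i$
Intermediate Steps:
$r{\left(D,y \right)} = -90$ ($r{\left(D,y \right)} = 5 \left(-18\right) = -90$)
$Q = -2$ ($Q = -3 + 1 = -2$)
$l{\left(f \right)} = \sqrt{-1 + f^{2} + 11 f}$ ($l{\left(f \right)} = \sqrt{\left(\left(f^{2} + 10 f\right) + f\right) + \left(-5 + 4\right)} = \sqrt{\left(f^{2} + 11 f\right) - 1} = \sqrt{-1 + f^{2} + 11 f}$)
$\left(r{\left(5,-10 \right)} + l{\left(Q \right)}\right)^{2} = \left(-90 + \sqrt{-1 + \left(-2\right)^{2} + 11 \left(-2\right)}\right)^{2} = \left(-90 + \sqrt{-1 + 4 - 22}\right)^{2} = \left(-90 + \sqrt{-19}\right)^{2} = \left(-90 + i \sqrt{19}\right)^{2}$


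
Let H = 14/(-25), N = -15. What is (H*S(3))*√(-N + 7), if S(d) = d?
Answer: -42*√22/25 ≈ -7.8799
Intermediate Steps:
H = -14/25 (H = 14*(-1/25) = -14/25 ≈ -0.56000)
(H*S(3))*√(-N + 7) = (-14/25*3)*√(-1*(-15) + 7) = -42*√(15 + 7)/25 = -42*√22/25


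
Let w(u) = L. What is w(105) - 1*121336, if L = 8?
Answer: -121328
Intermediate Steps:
w(u) = 8
w(105) - 1*121336 = 8 - 1*121336 = 8 - 121336 = -121328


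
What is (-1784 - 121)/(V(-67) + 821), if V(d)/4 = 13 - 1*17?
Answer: -381/161 ≈ -2.3665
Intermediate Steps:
V(d) = -16 (V(d) = 4*(13 - 1*17) = 4*(13 - 17) = 4*(-4) = -16)
(-1784 - 121)/(V(-67) + 821) = (-1784 - 121)/(-16 + 821) = -1905/805 = -1905*1/805 = -381/161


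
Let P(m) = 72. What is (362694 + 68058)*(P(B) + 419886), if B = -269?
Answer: 180897748416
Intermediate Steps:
(362694 + 68058)*(P(B) + 419886) = (362694 + 68058)*(72 + 419886) = 430752*419958 = 180897748416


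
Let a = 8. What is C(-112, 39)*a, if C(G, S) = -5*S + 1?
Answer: -1552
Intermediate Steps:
C(G, S) = 1 - 5*S
C(-112, 39)*a = (1 - 5*39)*8 = (1 - 195)*8 = -194*8 = -1552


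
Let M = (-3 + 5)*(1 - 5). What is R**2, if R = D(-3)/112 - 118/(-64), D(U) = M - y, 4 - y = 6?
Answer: 160801/50176 ≈ 3.2047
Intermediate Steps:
y = -2 (y = 4 - 1*6 = 4 - 6 = -2)
M = -8 (M = 2*(-4) = -8)
D(U) = -6 (D(U) = -8 - 1*(-2) = -8 + 2 = -6)
R = 401/224 (R = -6/112 - 118/(-64) = -6*1/112 - 118*(-1/64) = -3/56 + 59/32 = 401/224 ≈ 1.7902)
R**2 = (401/224)**2 = 160801/50176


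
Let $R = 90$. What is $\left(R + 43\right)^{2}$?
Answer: $17689$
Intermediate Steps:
$\left(R + 43\right)^{2} = \left(90 + 43\right)^{2} = 133^{2} = 17689$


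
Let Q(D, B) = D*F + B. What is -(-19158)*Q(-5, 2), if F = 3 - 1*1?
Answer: -153264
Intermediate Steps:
F = 2 (F = 3 - 1 = 2)
Q(D, B) = B + 2*D (Q(D, B) = D*2 + B = 2*D + B = B + 2*D)
-(-19158)*Q(-5, 2) = -(-19158)*(2 + 2*(-5)) = -(-19158)*(2 - 10) = -(-19158)*(-8) = -62*2472 = -153264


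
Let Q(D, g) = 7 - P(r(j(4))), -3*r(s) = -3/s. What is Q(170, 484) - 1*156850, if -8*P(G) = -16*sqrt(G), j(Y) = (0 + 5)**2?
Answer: -784217/5 ≈ -1.5684e+5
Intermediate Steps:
j(Y) = 25 (j(Y) = 5**2 = 25)
r(s) = 1/s (r(s) = -(-1)/s = 1/s)
P(G) = 2*sqrt(G) (P(G) = -(-2)*sqrt(G) = 2*sqrt(G))
Q(D, g) = 33/5 (Q(D, g) = 7 - 2*sqrt(1/25) = 7 - 2/5 = 33/5)
Q(170, 484) - 1*156850 = 33/5 - 1*156850 = 33/5 - 156850 = -784217/5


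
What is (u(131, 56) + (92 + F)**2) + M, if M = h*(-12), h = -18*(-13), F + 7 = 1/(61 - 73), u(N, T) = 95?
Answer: 647689/144 ≈ 4497.8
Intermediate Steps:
F = -85/12 (F = -7 + 1/(61 - 73) = -7 + 1/(-12) = -7 - 1/12 = -85/12 ≈ -7.0833)
h = 234
M = -2808 (M = 234*(-12) = -2808)
(u(131, 56) + (92 + F)**2) + M = (95 + (92 - 85/12)**2) - 2808 = (95 + (1019/12)**2) - 2808 = (95 + 1038361/144) - 2808 = 1052041/144 - 2808 = 647689/144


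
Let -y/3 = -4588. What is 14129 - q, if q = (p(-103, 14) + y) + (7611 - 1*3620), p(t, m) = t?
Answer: -3523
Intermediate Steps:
y = 13764 (y = -3*(-4588) = 13764)
q = 17652 (q = (-103 + 13764) + (7611 - 1*3620) = 13661 + (7611 - 3620) = 13661 + 3991 = 17652)
14129 - q = 14129 - 1*17652 = 14129 - 17652 = -3523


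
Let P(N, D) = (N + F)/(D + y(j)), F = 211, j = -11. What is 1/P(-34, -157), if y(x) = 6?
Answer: -151/177 ≈ -0.85311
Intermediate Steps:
P(N, D) = (211 + N)/(6 + D) (P(N, D) = (N + 211)/(D + 6) = (211 + N)/(6 + D))
1/P(-34, -157) = 1/((211 - 34)/(6 - 157)) = 1/(177/(-151)) = 1/(-1/151*177) = 1/(-177/151) = -151/177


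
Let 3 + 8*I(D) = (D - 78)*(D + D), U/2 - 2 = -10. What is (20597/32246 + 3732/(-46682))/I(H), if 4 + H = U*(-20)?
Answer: 1682334164/56604464477459 ≈ 2.9721e-5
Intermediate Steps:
U = -16 (U = 4 + 2*(-10) = 4 - 20 = -16)
H = 316 (H = -4 - 16*(-20) = -4 + 320 = 316)
I(D) = -3/8 + D*(-78 + D)/4 (I(D) = -3/8 + ((D - 78)*(D + D))/8 = -3/8 + ((-78 + D)*(2*D))/8 = -3/8 + (2*D*(-78 + D))/8 = -3/8 + D*(-78 + D)/4)
(20597/32246 + 3732/(-46682))/I(H) = (20597/32246 + 3732/(-46682))/(-3/8 - 39/2*316 + (¼)*316²) = (20597*(1/32246) + 3732*(-1/46682))/(-3/8 - 6162 + (¼)*99856) = (20597/32246 - 1866/23341)/(-3/8 - 6162 + 24964) = 420583541/(752653886*(150413/8)) = (420583541/752653886)*(8/150413) = 1682334164/56604464477459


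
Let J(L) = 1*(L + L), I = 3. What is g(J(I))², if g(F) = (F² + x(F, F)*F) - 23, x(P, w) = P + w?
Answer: 7225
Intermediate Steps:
J(L) = 2*L (J(L) = 1*(2*L) = 2*L)
g(F) = -23 + 3*F² (g(F) = (F² + (F + F)*F) - 23 = (F² + (2*F)*F) - 23 = (F² + 2*F²) - 23 = 3*F² - 23 = -23 + 3*F²)
g(J(I))² = (-23 + 3*(2*3)²)² = (-23 + 3*6²)² = (-23 + 3*36)² = (-23 + 108)² = 85² = 7225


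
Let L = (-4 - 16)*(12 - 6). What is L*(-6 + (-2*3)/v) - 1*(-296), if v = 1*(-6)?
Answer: 896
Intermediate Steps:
v = -6
L = -120 (L = -20*6 = -120)
L*(-6 + (-2*3)/v) - 1*(-296) = -120*(-6 - 2*3/(-6)) - 1*(-296) = -120*(-6 - 6*(-1/6)) + 296 = -120*(-6 + 1) + 296 = -120*(-5) + 296 = 600 + 296 = 896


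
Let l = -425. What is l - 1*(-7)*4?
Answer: -397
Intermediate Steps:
l - 1*(-7)*4 = -425 - 1*(-7)*4 = -425 + 7*4 = -425 + 28 = -397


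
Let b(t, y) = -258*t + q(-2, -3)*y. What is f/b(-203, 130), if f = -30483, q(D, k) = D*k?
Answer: -3387/5906 ≈ -0.57348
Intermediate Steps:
b(t, y) = -258*t + 6*y (b(t, y) = -258*t + (-2*(-3))*y = -258*t + 6*y)
f/b(-203, 130) = -30483/(-258*(-203) + 6*130) = -30483/(52374 + 780) = -30483/53154 = -30483*1/53154 = -3387/5906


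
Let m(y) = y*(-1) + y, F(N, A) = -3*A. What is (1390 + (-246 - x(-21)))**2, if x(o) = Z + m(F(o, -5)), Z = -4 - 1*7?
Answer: 1334025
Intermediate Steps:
m(y) = 0 (m(y) = -y + y = 0)
Z = -11 (Z = -4 - 7 = -11)
x(o) = -11 (x(o) = -11 + 0 = -11)
(1390 + (-246 - x(-21)))**2 = (1390 + (-246 - 1*(-11)))**2 = (1390 + (-246 + 11))**2 = (1390 - 235)**2 = 1155**2 = 1334025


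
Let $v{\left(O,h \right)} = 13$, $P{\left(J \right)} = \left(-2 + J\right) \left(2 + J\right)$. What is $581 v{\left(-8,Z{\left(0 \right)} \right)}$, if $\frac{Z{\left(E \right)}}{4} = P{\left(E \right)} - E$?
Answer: $7553$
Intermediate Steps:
$Z{\left(E \right)} = -16 - 4 E + 4 E^{2}$ ($Z{\left(E \right)} = 4 \left(\left(-4 + E^{2}\right) - E\right) = 4 \left(-4 + E^{2} - E\right) = -16 - 4 E + 4 E^{2}$)
$581 v{\left(-8,Z{\left(0 \right)} \right)} = 581 \cdot 13 = 7553$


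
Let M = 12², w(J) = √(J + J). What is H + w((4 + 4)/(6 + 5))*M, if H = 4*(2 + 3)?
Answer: 20 + 576*√11/11 ≈ 193.67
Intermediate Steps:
w(J) = √2*√J (w(J) = √(2*J) = √2*√J)
H = 20 (H = 4*5 = 20)
M = 144
H + w((4 + 4)/(6 + 5))*M = 20 + (√2*√((4 + 4)/(6 + 5)))*144 = 20 + (√2*√(8/11))*144 = 20 + (√2*(2*√22/11))*144 = 20 + (4*√11/11)*144 = 20 + 576*√11/11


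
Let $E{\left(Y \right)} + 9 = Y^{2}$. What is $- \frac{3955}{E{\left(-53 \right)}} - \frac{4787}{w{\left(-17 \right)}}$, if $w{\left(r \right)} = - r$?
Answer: $- \frac{384881}{1360} \approx -283.0$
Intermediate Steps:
$E{\left(Y \right)} = -9 + Y^{2}$
$- \frac{3955}{E{\left(-53 \right)}} - \frac{4787}{w{\left(-17 \right)}} = - \frac{3955}{-9 + \left(-53\right)^{2}} - \frac{4787}{\left(-1\right) \left(-17\right)} = - \frac{3955}{-9 + 2809} - \frac{4787}{17} = - \frac{3955}{2800} - \frac{4787}{17} = \left(-3955\right) \frac{1}{2800} - \frac{4787}{17} = - \frac{113}{80} - \frac{4787}{17} = - \frac{384881}{1360}$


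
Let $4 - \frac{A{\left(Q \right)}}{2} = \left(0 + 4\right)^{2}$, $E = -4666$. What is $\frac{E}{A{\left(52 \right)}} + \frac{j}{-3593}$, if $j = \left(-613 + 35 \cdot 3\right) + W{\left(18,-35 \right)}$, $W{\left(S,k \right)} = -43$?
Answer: $\frac{8389081}{43116} \approx 194.57$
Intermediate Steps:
$j = -551$ ($j = \left(-613 + 35 \cdot 3\right) - 43 = \left(-613 + 105\right) - 43 = -508 - 43 = -551$)
$A{\left(Q \right)} = -24$ ($A{\left(Q \right)} = 8 - 2 \left(0 + 4\right)^{2} = 8 - 2 \cdot 4^{2} = 8 - 32 = -24$)
$\frac{E}{A{\left(52 \right)}} + \frac{j}{-3593} = - \frac{4666}{-24} - \frac{551}{-3593} = \left(-4666\right) \left(- \frac{1}{24}\right) - - \frac{551}{3593} = \frac{2333}{12} + \frac{551}{3593} = \frac{8389081}{43116}$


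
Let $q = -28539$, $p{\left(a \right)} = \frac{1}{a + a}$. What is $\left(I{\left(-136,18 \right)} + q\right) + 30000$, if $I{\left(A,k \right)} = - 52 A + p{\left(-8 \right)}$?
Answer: $\frac{136527}{16} \approx 8532.9$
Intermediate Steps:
$p{\left(a \right)} = \frac{1}{2 a}$
$I{\left(A,k \right)} = - \frac{1}{16} - 52 A$ ($I{\left(A,k \right)} = - 52 A + \frac{1}{2 \left(-8\right)} = - 52 A + \frac{1}{2} \left(- \frac{1}{8}\right) = - 52 A - \frac{1}{16} = - \frac{1}{16} - 52 A$)
$\left(I{\left(-136,18 \right)} + q\right) + 30000 = \left(\left(- \frac{1}{16} - -7072\right) - 28539\right) + 30000 = \left(\left(- \frac{1}{16} + 7072\right) - 28539\right) + 30000 = \left(\frac{113151}{16} - 28539\right) + 30000 = - \frac{343473}{16} + 30000 = \frac{136527}{16}$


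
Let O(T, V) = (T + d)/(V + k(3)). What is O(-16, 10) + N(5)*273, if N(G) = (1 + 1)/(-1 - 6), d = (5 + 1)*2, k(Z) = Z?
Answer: -1018/13 ≈ -78.308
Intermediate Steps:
d = 12 (d = 6*2 = 12)
N(G) = -2/7 (N(G) = 2/(-7) = 2*(-⅐) = -2/7)
O(T, V) = (12 + T)/(3 + V) (O(T, V) = (T + 12)/(V + 3) = (12 + T)/(3 + V))
O(-16, 10) + N(5)*273 = (12 - 16)/(3 + 10) - 2/7*273 = -4/13 - 78 = -1018/13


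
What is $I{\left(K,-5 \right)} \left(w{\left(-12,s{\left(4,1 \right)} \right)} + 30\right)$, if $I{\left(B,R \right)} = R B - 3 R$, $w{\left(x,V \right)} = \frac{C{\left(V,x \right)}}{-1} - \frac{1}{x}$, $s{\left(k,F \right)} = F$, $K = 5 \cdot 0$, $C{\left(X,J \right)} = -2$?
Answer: $\frac{1925}{4} \approx 481.25$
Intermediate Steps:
$K = 0$
$w{\left(x,V \right)} = 2 - \frac{1}{x}$ ($w{\left(x,V \right)} = - \frac{2}{-1} - \frac{1}{x} = \left(-2\right) \left(-1\right) - \frac{1}{x} = 2 - \frac{1}{x}$)
$I{\left(B,R \right)} = - 3 R + B R$ ($I{\left(B,R \right)} = B R - 3 R = - 3 R + B R$)
$I{\left(K,-5 \right)} \left(w{\left(-12,s{\left(4,1 \right)} \right)} + 30\right) = - 5 \left(-3 + 0\right) \left(\left(2 - \frac{1}{-12}\right) + 30\right) = \left(-5\right) \left(-3\right) \left(\left(2 - - \frac{1}{12}\right) + 30\right) = 15 \left(\left(2 + \frac{1}{12}\right) + 30\right) = 15 \left(\frac{25}{12} + 30\right) = 15 \cdot \frac{385}{12} = \frac{1925}{4}$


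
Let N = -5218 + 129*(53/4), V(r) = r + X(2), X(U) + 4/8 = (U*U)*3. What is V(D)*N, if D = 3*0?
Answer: -322805/8 ≈ -40351.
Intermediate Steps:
X(U) = -½ + 3*U² (X(U) = -½ + (U*U)*3 = -½ + U²*3 = -½ + 3*U²)
D = 0
V(r) = 23/2 + r (V(r) = r + (-½ + 3*2²) = r + (-½ + 3*4) = r + (-½ + 12) = r + 23/2 = 23/2 + r)
N = -14035/4 (N = -5218 + 129*(53*(¼)) = -5218 + 129*(53/4) = -5218 + 6837/4 = -14035/4 ≈ -3508.8)
V(D)*N = (23/2 + 0)*(-14035/4) = (23/2)*(-14035/4) = -322805/8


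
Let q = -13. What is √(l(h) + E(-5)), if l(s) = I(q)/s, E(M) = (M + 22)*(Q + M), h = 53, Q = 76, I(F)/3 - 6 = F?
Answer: 5*√135574/53 ≈ 34.736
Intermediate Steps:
I(F) = 18 + 3*F
E(M) = (22 + M)*(76 + M) (E(M) = (M + 22)*(76 + M) = (22 + M)*(76 + M))
l(s) = -21/s (l(s) = (18 + 3*(-13))/s = (18 - 39)/s = -21/s)
√(l(h) + E(-5)) = √(-21/53 + (1672 + (-5)² + 98*(-5))) = √(-21*1/53 + (1672 + 25 - 490)) = √(-21/53 + 1207) = √(63950/53) = 5*√135574/53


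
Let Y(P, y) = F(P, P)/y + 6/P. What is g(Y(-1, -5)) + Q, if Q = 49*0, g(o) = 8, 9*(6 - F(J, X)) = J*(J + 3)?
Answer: 8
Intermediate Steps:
F(J, X) = 6 - J*(3 + J)/9 (F(J, X) = 6 - J*(J + 3)/9 = 6 - J*(3 + J)/9)
Y(P, y) = 6/P + (6 - P/3 - P**2/9)/y (Y(P, y) = (6 - P/3 - P**2/9)/y + 6/P = 6/P + (6 - P/3 - P**2/9)/y)
Q = 0
g(Y(-1, -5)) + Q = 8 + 0 = 8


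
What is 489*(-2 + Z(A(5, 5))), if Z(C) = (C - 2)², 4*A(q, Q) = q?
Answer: -11247/16 ≈ -702.94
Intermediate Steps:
A(q, Q) = q/4
Z(C) = (-2 + C)²
489*(-2 + Z(A(5, 5))) = 489*(-2 + (-2 + (¼)*5)²) = 489*(-2 + (-2 + 5/4)²) = 489*(-2 + (-¾)²) = 489*(-2 + 9/16) = 489*(-23/16) = -11247/16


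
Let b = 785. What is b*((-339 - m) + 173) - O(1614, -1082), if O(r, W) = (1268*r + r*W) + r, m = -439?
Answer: -87513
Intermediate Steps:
O(r, W) = 1269*r + W*r (O(r, W) = (1268*r + W*r) + r = 1269*r + W*r)
b*((-339 - m) + 173) - O(1614, -1082) = 785*((-339 - 1*(-439)) + 173) - 1614*(1269 - 1082) = 785*((-339 + 439) + 173) - 1614*187 = 785*(100 + 173) - 1*301818 = 785*273 - 301818 = 214305 - 301818 = -87513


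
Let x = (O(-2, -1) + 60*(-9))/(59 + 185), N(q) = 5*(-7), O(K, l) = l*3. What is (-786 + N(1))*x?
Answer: 445803/244 ≈ 1827.1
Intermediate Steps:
O(K, l) = 3*l
N(q) = -35
x = -543/244 (x = (3*(-1) + 60*(-9))/(59 + 185) = (-3 - 540)/244 = -543*1/244 = -543/244 ≈ -2.2254)
(-786 + N(1))*x = (-786 - 35)*(-543/244) = -821*(-543/244) = 445803/244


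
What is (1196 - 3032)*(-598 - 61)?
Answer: 1209924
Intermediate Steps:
(1196 - 3032)*(-598 - 61) = -1836*(-659) = 1209924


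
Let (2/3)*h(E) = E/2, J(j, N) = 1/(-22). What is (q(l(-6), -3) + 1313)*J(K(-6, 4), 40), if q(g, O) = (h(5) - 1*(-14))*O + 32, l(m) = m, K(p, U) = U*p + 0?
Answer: -5167/88 ≈ -58.716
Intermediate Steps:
K(p, U) = U*p
J(j, N) = -1/22
h(E) = 3*E/4 (h(E) = 3*(E/2)/2 = 3*E/4)
q(g, O) = 32 + 71*O/4 (q(g, O) = ((¾)*5 - 1*(-14))*O + 32 = (15/4 + 14)*O + 32 = 71*O/4 + 32 = 32 + 71*O/4)
(q(l(-6), -3) + 1313)*J(K(-6, 4), 40) = ((32 + (71/4)*(-3)) + 1313)*(-1/22) = ((32 - 213/4) + 1313)*(-1/22) = (-85/4 + 1313)*(-1/22) = (5167/4)*(-1/22) = -5167/88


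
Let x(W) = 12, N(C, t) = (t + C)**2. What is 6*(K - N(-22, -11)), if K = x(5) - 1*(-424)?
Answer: -3918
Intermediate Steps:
N(C, t) = (C + t)**2
K = 436 (K = 12 - 1*(-424) = 12 + 424 = 436)
6*(K - N(-22, -11)) = 6*(436 - (-22 - 11)**2) = 6*(436 - 1*(-33)**2) = 6*(436 - 1*1089) = 6*(436 - 1089) = 6*(-653) = -3918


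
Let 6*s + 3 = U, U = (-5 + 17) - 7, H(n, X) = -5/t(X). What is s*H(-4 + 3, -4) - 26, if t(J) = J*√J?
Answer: -26 - 5*I/24 ≈ -26.0 - 0.20833*I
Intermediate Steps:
t(J) = J^(3/2)
H(n, X) = -5/X^(3/2)
U = 5 (U = 12 - 7 = 5)
s = ⅓ (s = -½ + (⅙)*5 = -½ + ⅚ = ⅓ ≈ 0.33333)
s*H(-4 + 3, -4) - 26 = (-5*I/8)/3 - 26 = -5*I/24 - 26 = -26 - 5*I/24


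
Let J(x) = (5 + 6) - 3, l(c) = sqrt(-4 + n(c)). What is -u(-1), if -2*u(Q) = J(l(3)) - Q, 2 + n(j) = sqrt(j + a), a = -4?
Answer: 9/2 ≈ 4.5000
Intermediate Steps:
n(j) = -2 + sqrt(-4 + j) (n(j) = -2 + sqrt(j - 4) = -2 + sqrt(-4 + j))
l(c) = sqrt(-6 + sqrt(-4 + c)) (l(c) = sqrt(-4 + (-2 + sqrt(-4 + c))) = sqrt(-6 + sqrt(-4 + c)))
J(x) = 8 (J(x) = 11 - 3 = 8)
u(Q) = -4 + Q/2 (u(Q) = -(8 - Q)/2 = -4 + Q/2)
-u(-1) = -(-4 + (1/2)*(-1)) = -(-4 - 1/2) = -1*(-9/2) = 9/2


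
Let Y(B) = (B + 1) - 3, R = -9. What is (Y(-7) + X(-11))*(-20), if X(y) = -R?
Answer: 0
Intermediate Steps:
X(y) = 9 (X(y) = -1*(-9) = 9)
Y(B) = -2 + B (Y(B) = (1 + B) - 3 = -2 + B)
(Y(-7) + X(-11))*(-20) = ((-2 - 7) + 9)*(-20) = (-9 + 9)*(-20) = 0*(-20) = 0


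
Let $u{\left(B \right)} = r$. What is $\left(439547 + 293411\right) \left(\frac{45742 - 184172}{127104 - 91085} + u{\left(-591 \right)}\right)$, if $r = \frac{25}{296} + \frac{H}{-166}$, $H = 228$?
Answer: $- \frac{1664413468728529}{442457396} \approx -3.7617 \cdot 10^{6}$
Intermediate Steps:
$r = - \frac{31669}{24568}$ ($r = \frac{25}{296} + \frac{228}{-166} = 25 \cdot \frac{1}{296} + 228 \left(- \frac{1}{166}\right) = \frac{25}{296} - \frac{114}{83} = - \frac{31669}{24568} \approx -1.289$)
$u{\left(B \right)} = - \frac{31669}{24568}$
$\left(439547 + 293411\right) \left(\frac{45742 - 184172}{127104 - 91085} + u{\left(-591 \right)}\right) = \left(439547 + 293411\right) \left(\frac{45742 - 184172}{127104 - 91085} - \frac{31669}{24568}\right) = 732958 \left(- \frac{138430}{36019} - \frac{31669}{24568}\right) = 732958 \left(- \frac{4541633951}{884914792}\right) = - \frac{1664413468728529}{442457396}$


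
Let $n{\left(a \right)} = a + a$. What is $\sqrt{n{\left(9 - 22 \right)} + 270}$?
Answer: $2 \sqrt{61} \approx 15.62$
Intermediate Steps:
$n{\left(a \right)} = 2 a$
$\sqrt{n{\left(9 - 22 \right)} + 270} = \sqrt{2 \left(9 - 22\right) + 270} = \sqrt{2 \left(-13\right) + 270} = \sqrt{-26 + 270} = \sqrt{244} = 2 \sqrt{61}$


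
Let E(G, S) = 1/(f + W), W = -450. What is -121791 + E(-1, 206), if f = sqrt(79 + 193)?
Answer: -12314775399/101114 - sqrt(17)/50557 ≈ -1.2179e+5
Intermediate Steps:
f = 4*sqrt(17) (f = sqrt(272) = 4*sqrt(17) ≈ 16.492)
E(G, S) = 1/(-450 + 4*sqrt(17)) (E(G, S) = 1/(4*sqrt(17) - 450) = 1/(-450 + 4*sqrt(17)))
-121791 + E(-1, 206) = -121791 + (-225/101114 - sqrt(17)/50557) = -12314775399/101114 - sqrt(17)/50557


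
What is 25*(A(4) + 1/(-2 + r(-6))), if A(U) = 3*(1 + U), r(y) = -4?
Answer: 2225/6 ≈ 370.83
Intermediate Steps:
A(U) = 3 + 3*U
25*(A(4) + 1/(-2 + r(-6))) = 25*((3 + 3*4) + 1/(-2 - 4)) = 25*((3 + 12) + 1/(-6)) = 25*(15 - ⅙) = 25*(89/6) = 2225/6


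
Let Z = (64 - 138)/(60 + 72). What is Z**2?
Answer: 1369/4356 ≈ 0.31428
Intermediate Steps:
Z = -37/66 (Z = -74/132 = -74*1/132 = -37/66 ≈ -0.56061)
Z**2 = (-37/66)**2 = 1369/4356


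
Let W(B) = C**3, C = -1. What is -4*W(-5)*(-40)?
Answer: -160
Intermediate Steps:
W(B) = -1 (W(B) = (-1)**3 = -1)
-4*W(-5)*(-40) = -4*(-1)*(-40) = 4*(-40) = -160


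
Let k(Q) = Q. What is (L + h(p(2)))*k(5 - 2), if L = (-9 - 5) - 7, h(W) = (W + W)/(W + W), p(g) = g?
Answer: -60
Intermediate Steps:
h(W) = 1 (h(W) = (2*W)/((2*W)) = (2*W)*(1/(2*W)) = 1)
L = -21 (L = -14 - 7 = -21)
(L + h(p(2)))*k(5 - 2) = (-21 + 1)*(5 - 2) = -20*3 = -60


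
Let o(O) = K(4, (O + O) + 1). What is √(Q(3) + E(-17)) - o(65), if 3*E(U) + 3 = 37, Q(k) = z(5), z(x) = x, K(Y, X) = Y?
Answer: -4 + 7*√3/3 ≈ 0.041452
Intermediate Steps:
o(O) = 4
Q(k) = 5
E(U) = 34/3 (E(U) = -1 + (⅓)*37 = -1 + 37/3 = 34/3)
√(Q(3) + E(-17)) - o(65) = √(5 + 34/3) - 1*4 = √(49/3) - 4 = 7*√3/3 - 4 = -4 + 7*√3/3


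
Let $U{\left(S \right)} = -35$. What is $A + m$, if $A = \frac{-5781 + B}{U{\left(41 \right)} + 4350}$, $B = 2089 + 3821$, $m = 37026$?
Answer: $\frac{159767319}{4315} \approx 37026.0$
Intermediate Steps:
$B = 5910$
$A = \frac{129}{4315}$ ($A = \frac{-5781 + 5910}{-35 + 4350} = \frac{129}{4315} \approx 0.029896$)
$A + m = \frac{129}{4315} + 37026 = \frac{159767319}{4315}$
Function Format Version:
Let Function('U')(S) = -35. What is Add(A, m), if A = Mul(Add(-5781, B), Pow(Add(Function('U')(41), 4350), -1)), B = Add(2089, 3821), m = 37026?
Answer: Rational(159767319, 4315) ≈ 37026.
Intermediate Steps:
B = 5910
A = Rational(129, 4315) (A = Mul(Add(-5781, 5910), Pow(Add(-35, 4350), -1)) = Mul(129, Pow(4315, -1)) = Mul(129, Rational(1, 4315)) = Rational(129, 4315) ≈ 0.029896)
Add(A, m) = Add(Rational(129, 4315), 37026) = Rational(159767319, 4315)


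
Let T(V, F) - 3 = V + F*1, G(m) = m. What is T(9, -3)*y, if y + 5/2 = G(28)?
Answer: 459/2 ≈ 229.50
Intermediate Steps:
y = 51/2 (y = -5/2 + 28 = 51/2 ≈ 25.500)
T(V, F) = 3 + F + V (T(V, F) = 3 + (V + F*1) = 3 + (V + F) = 3 + (F + V) = 3 + F + V)
T(9, -3)*y = (3 - 3 + 9)*(51/2) = 9*(51/2) = 459/2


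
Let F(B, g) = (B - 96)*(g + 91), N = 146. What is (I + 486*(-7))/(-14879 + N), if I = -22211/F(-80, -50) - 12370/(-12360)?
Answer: 7576494341/32850818352 ≈ 0.23063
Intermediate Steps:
F(B, g) = (-96 + B)*(91 + g)
I = 9094747/2229744 (I = -22211/(-8736 - 96*(-50) + 91*(-80) - 80*(-50)) - 12370/(-12360) = -22211/(-8736 + 4800 - 7280 + 4000) - 12370*(-1/12360) = -22211/(-7216) + 1237/1236 = -22211*(-1/7216) + 1237/1236 = 22211/7216 + 1237/1236 = 9094747/2229744 ≈ 4.0788)
(I + 486*(-7))/(-14879 + N) = (9094747/2229744 + 486*(-7))/(-14879 + 146) = (9094747/2229744 - 3402)/(-14733) = -7576494341/2229744*(-1/14733) = 7576494341/32850818352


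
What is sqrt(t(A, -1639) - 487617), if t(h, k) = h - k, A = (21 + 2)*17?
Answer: I*sqrt(485587) ≈ 696.84*I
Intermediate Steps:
A = 391 (A = 23*17 = 391)
sqrt(t(A, -1639) - 487617) = sqrt((391 - 1*(-1639)) - 487617) = sqrt((391 + 1639) - 487617) = sqrt(2030 - 487617) = sqrt(-485587) = I*sqrt(485587)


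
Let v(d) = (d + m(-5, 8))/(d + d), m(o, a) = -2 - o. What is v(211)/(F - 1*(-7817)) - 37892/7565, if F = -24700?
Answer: -134983973651/26948897845 ≈ -5.0089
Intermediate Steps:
v(d) = (3 + d)/(2*d) (v(d) = (d + (-2 - 1*(-5)))/(d + d) = (d + (-2 + 5))/((2*d)) = (d + 3)*(1/(2*d)) = (3 + d)*(1/(2*d)) = (3 + d)/(2*d))
v(211)/(F - 1*(-7817)) - 37892/7565 = ((½)*(3 + 211)/211)/(-24700 - 1*(-7817)) - 37892/7565 = ((½)*(1/211)*214)/(-24700 + 7817) - 37892*1/7565 = (107/211)/(-16883) - 37892/7565 = (107/211)*(-1/16883) - 37892/7565 = -107/3562313 - 37892/7565 = -134983973651/26948897845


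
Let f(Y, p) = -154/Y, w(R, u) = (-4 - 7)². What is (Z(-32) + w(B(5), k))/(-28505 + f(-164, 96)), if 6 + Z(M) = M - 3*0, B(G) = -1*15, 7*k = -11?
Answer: -6806/2337333 ≈ -0.0029119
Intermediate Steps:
k = -11/7 (k = (⅐)*(-11) = -11/7 ≈ -1.5714)
B(G) = -15
w(R, u) = 121 (w(R, u) = (-11)² = 121)
Z(M) = -6 + M (Z(M) = -6 + (M - 3*0) = -6 + (M + 0) = -6 + M)
(Z(-32) + w(B(5), k))/(-28505 + f(-164, 96)) = ((-6 - 32) + 121)/(-28505 - 154/(-164)) = (-38 + 121)/(-28505 - 154*(-1/164)) = 83/(-28505 + 77/82) = 83/(-2337333/82) = 83*(-82/2337333) = -6806/2337333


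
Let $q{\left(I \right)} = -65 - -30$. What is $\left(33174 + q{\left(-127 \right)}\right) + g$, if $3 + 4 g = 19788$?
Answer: $\frac{152341}{4} \approx 38085.0$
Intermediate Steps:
$q{\left(I \right)} = -35$ ($q{\left(I \right)} = -65 + 30 = -35$)
$g = \frac{19785}{4}$ ($g = - \frac{3}{4} + \frac{1}{4} \cdot 19788 = - \frac{3}{4} + 4947 = \frac{19785}{4} \approx 4946.3$)
$\left(33174 + q{\left(-127 \right)}\right) + g = \left(33174 - 35\right) + \frac{19785}{4} = 33139 + \frac{19785}{4} = \frac{152341}{4}$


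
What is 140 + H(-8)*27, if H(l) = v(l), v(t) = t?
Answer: -76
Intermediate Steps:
H(l) = l
140 + H(-8)*27 = 140 - 8*27 = 140 - 216 = -76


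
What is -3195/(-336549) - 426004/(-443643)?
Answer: 48262886527/49769202669 ≈ 0.96973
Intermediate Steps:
-3195/(-336549) - 426004/(-443643) = -3195*(-1/336549) - 426004*(-1/443643) = 1065/112183 + 426004/443643 = 48262886527/49769202669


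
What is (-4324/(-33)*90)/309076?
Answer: 32430/849959 ≈ 0.038155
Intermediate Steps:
(-4324/(-33)*90)/309076 = (-4324*(-1)/33*90)*(1/309076) = (-92*(-47/33)*90)*(1/309076) = ((4324/33)*90)*(1/309076) = (129720/11)*(1/309076) = 32430/849959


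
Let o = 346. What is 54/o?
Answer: 27/173 ≈ 0.15607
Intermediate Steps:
54/o = 54/346 = 54*(1/346) = 27/173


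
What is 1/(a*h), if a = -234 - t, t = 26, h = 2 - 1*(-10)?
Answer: -1/3120 ≈ -0.00032051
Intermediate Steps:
h = 12 (h = 2 + 10 = 12)
a = -260 (a = -234 - 1*26 = -234 - 26 = -260)
1/(a*h) = 1/(-260*12) = 1/(-3120) = -1/3120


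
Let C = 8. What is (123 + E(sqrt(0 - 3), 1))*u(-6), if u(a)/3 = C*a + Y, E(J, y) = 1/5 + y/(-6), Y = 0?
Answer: -88584/5 ≈ -17717.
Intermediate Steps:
E(J, y) = 1/5 - y/6 (E(J, y) = 1*(1/5) + y*(-1/6) = 1/5 - y/6)
u(a) = 24*a (u(a) = 3*(8*a + 0) = 3*(8*a) = 24*a)
(123 + E(sqrt(0 - 3), 1))*u(-6) = (123 + (1/5 - 1/6*1))*(24*(-6)) = (123 + (1/5 - 1/6))*(-144) = (123 + 1/30)*(-144) = (3691/30)*(-144) = -88584/5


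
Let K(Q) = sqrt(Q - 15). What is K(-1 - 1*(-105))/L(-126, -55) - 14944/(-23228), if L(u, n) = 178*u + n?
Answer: 3736/5807 - sqrt(89)/22483 ≈ 0.64294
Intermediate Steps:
K(Q) = sqrt(-15 + Q)
L(u, n) = n + 178*u
K(-1 - 1*(-105))/L(-126, -55) - 14944/(-23228) = sqrt(-15 + (-1 - 1*(-105)))/(-55 + 178*(-126)) - 14944/(-23228) = sqrt(-15 + (-1 + 105))/(-55 - 22428) - 14944*(-1/23228) = sqrt(-15 + 104)/(-22483) + 3736/5807 = sqrt(89)*(-1/22483) + 3736/5807 = -sqrt(89)/22483 + 3736/5807 = 3736/5807 - sqrt(89)/22483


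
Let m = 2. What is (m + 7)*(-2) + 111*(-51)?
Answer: -5679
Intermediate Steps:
(m + 7)*(-2) + 111*(-51) = (2 + 7)*(-2) + 111*(-51) = 9*(-2) - 5661 = -18 - 5661 = -5679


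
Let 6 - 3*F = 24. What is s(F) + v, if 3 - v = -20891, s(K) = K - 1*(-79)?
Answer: 20967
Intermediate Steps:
F = -6 (F = 2 - 1/3*24 = 2 - 8 = -6)
s(K) = 79 + K (s(K) = K + 79 = 79 + K)
v = 20894 (v = 3 - 1*(-20891) = 3 + 20891 = 20894)
s(F) + v = (79 - 6) + 20894 = 73 + 20894 = 20967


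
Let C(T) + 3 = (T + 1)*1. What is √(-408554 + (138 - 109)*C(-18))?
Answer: I*√409134 ≈ 639.64*I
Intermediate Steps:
C(T) = -2 + T (C(T) = -3 + (T + 1)*1 = -3 + (1 + T)*1 = -3 + (1 + T) = -2 + T)
√(-408554 + (138 - 109)*C(-18)) = √(-408554 + (138 - 109)*(-2 - 18)) = √(-408554 + 29*(-20)) = √(-408554 - 580) = √(-409134) = I*√409134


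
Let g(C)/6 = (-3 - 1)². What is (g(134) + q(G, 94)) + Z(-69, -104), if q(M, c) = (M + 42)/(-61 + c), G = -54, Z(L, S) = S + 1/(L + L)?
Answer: -12707/1518 ≈ -8.3709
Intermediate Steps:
Z(L, S) = S + 1/(2*L)
q(M, c) = (42 + M)/(-61 + c)
g(C) = 96 (g(C) = 6*(-3 - 1)² = 6*(-4)² = 6*16 = 96)
(g(134) + q(G, 94)) + Z(-69, -104) = (96 + (42 - 54)/(-61 + 94)) + (-104 + (½)/(-69)) = (96 - 12/33) + (-104 + (½)*(-1/69)) = (96 + (1/33)*(-12)) + (-104 - 1/138) = (96 - 4/11) - 14353/138 = 1052/11 - 14353/138 = -12707/1518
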